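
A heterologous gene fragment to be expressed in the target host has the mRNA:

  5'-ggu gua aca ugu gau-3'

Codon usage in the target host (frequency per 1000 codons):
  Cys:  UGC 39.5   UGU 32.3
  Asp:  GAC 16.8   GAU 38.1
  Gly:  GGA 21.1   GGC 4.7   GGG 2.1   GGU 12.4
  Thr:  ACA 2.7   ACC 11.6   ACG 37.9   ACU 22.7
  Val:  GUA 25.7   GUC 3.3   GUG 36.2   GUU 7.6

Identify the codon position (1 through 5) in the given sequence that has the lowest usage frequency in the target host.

3

Codon 1 GGU (Gly): 12.4 per 1000.
Codon 2 GUA (Val): 25.7 per 1000.
Codon 3 ACA (Thr): 2.7 per 1000.
Codon 4 UGU (Cys): 32.3 per 1000.
Codon 5 GAU (Asp): 38.1 per 1000.
Lowest frequency is 2.7 at codon 3.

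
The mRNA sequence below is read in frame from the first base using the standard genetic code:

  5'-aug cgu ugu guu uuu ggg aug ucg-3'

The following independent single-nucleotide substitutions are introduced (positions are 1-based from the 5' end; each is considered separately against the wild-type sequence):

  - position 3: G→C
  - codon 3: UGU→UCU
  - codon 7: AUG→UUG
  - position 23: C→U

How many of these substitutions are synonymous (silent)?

0

Codon 1: AUG (Met) → AUC (Ile) — missense.
Codon 3: UGU (Cys) → UCU (Ser) — missense.
Codon 7: AUG (Met) → UUG (Leu) — missense.
Codon 8: UCG (Ser) → UUG (Leu) — missense.
Synonymous: 0 of 4.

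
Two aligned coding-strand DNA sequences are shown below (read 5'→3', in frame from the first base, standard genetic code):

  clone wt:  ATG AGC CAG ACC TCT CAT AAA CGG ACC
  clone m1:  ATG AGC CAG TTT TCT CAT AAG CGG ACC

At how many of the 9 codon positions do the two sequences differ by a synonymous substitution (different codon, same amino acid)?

Codon 1: ATG Met / ATG Met — identical.
Codon 2: AGC Ser / AGC Ser — identical.
Codon 3: CAG Gln / CAG Gln — identical.
Codon 4: ACC Thr / TTT Phe — nonsynonymous.
Codon 5: TCT Ser / TCT Ser — identical.
Codon 6: CAT His / CAT His — identical.
Codon 7: AAA Lys / AAG Lys — synonymous.
Codon 8: CGG Arg / CGG Arg — identical.
Codon 9: ACC Thr / ACC Thr — identical.
Synonymous differences: 1.

1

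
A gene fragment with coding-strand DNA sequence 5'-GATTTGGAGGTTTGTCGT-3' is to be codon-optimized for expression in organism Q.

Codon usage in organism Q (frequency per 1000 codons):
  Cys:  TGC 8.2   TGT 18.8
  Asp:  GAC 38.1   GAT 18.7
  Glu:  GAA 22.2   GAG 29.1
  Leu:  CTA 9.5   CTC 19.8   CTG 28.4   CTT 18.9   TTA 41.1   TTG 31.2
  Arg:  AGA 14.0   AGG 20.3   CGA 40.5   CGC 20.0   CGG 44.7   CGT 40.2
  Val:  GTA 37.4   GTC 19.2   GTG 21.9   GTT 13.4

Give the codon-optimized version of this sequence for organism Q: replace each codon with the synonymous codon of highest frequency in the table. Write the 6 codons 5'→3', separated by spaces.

GAC TTA GAG GTA TGT CGG

Codon 1 (Asp): best is GAC at 38.1.
Codon 2 (Leu): best is TTA at 41.1.
Codon 3 (Glu): best is GAG at 29.1.
Codon 4 (Val): best is GTA at 37.4.
Codon 5 (Cys): best is TGT at 18.8.
Codon 6 (Arg): best is CGG at 44.7.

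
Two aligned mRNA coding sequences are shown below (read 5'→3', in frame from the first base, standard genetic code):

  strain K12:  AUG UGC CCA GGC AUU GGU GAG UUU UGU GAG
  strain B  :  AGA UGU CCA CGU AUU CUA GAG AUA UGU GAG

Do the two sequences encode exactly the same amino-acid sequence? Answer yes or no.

Codon 1: AUG Met / AGA Arg — nonsynonymous.
Codon 2: UGC Cys / UGU Cys — synonymous.
Codon 3: CCA Pro / CCA Pro — identical.
Codon 4: GGC Gly / CGU Arg — nonsynonymous.
Codon 5: AUU Ile / AUU Ile — identical.
Codon 6: GGU Gly / CUA Leu — nonsynonymous.
Codon 7: GAG Glu / GAG Glu — identical.
Codon 8: UUU Phe / AUA Ile — nonsynonymous.
Codon 9: UGU Cys / UGU Cys — identical.
Codon 10: GAG Glu / GAG Glu — identical.
Nonsynonymous differences: 4 → different protein.

no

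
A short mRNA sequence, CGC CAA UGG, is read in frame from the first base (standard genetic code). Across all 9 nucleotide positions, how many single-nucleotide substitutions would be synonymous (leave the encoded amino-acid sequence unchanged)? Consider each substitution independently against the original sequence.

Codon 1 (CGC, Arg): 3 synonymous substitutions.
Codon 2 (CAA, Gln): 1 synonymous substitution.
Codon 3 (UGG, Trp): 0 synonymous substitutions.
Total: 3 + 1 + 0 = 4.

4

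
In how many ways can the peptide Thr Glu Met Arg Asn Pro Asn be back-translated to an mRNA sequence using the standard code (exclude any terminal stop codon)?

Thr: 4 codons.
Glu: 2 codons.
Met: 1 codon.
Arg: 6 codons.
Asn: 2 codons.
Pro: 4 codons.
Asn: 2 codons.
4 × 2 × 1 × 6 × 2 × 4 × 2 = 768.

768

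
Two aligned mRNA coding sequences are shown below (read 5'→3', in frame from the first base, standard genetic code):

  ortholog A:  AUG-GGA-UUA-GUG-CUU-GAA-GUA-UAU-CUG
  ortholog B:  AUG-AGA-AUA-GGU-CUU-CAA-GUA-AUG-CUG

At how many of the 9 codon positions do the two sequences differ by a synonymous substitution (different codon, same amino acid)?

0

Codon 1: AUG Met / AUG Met — identical.
Codon 2: GGA Gly / AGA Arg — nonsynonymous.
Codon 3: UUA Leu / AUA Ile — nonsynonymous.
Codon 4: GUG Val / GGU Gly — nonsynonymous.
Codon 5: CUU Leu / CUU Leu — identical.
Codon 6: GAA Glu / CAA Gln — nonsynonymous.
Codon 7: GUA Val / GUA Val — identical.
Codon 8: UAU Tyr / AUG Met — nonsynonymous.
Codon 9: CUG Leu / CUG Leu — identical.
Synonymous differences: 0.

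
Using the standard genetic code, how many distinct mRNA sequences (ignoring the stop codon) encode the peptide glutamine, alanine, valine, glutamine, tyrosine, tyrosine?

256

Gln: 2 codons.
Ala: 4 codons.
Val: 4 codons.
Gln: 2 codons.
Tyr: 2 codons.
Tyr: 2 codons.
2 × 4 × 4 × 2 × 2 × 2 = 256.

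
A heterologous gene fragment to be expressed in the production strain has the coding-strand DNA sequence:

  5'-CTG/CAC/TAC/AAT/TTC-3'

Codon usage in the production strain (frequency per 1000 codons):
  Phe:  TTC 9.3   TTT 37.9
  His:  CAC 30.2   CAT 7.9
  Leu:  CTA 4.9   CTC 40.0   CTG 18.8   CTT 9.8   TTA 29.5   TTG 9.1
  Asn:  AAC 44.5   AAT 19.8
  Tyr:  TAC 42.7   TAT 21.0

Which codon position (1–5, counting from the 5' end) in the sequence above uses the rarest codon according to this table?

Codon 1 CTG (Leu): 18.8 per 1000.
Codon 2 CAC (His): 30.2 per 1000.
Codon 3 TAC (Tyr): 42.7 per 1000.
Codon 4 AAT (Asn): 19.8 per 1000.
Codon 5 TTC (Phe): 9.3 per 1000.
Lowest frequency is 9.3 at codon 5.

5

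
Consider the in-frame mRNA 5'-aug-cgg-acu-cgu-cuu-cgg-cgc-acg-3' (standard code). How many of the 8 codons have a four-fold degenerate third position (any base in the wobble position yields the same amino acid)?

7

Codon 1 AUG (Met): third position 1-fold.
Codon 2 CGG (Arg): third position 4-fold.
Codon 3 ACU (Thr): third position 4-fold.
Codon 4 CGU (Arg): third position 4-fold.
Codon 5 CUU (Leu): third position 4-fold.
Codon 6 CGG (Arg): third position 4-fold.
Codon 7 CGC (Arg): third position 4-fold.
Codon 8 ACG (Thr): third position 4-fold.
Four-fold degenerate third positions: 7.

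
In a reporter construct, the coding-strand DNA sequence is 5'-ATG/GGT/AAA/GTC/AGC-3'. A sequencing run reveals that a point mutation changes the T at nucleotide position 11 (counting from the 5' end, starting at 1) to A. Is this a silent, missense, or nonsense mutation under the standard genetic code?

missense

Position 11 falls in codon 4: GTC → Val.
After the substitution the codon is GAC → Asp.
Val ≠ Asp, so this is a missense mutation.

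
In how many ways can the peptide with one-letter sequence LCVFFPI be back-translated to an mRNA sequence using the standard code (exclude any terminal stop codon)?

Leu: 6 codons.
Cys: 2 codons.
Val: 4 codons.
Phe: 2 codons.
Phe: 2 codons.
Pro: 4 codons.
Ile: 3 codons.
6 × 2 × 4 × 2 × 2 × 4 × 3 = 2304.

2304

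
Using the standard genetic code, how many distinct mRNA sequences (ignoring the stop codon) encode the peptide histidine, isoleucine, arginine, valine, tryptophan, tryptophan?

His: 2 codons.
Ile: 3 codons.
Arg: 6 codons.
Val: 4 codons.
Trp: 1 codon.
Trp: 1 codon.
2 × 3 × 6 × 4 × 1 × 1 = 144.

144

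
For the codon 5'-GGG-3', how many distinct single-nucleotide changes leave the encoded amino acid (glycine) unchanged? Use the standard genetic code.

3

Position 1: none → 0 synonymous.
Position 2: none → 0 synonymous.
Position 3: GGU, GGC, GGA → 3 synonymous.
Total: 0 + 0 + 3 = 3.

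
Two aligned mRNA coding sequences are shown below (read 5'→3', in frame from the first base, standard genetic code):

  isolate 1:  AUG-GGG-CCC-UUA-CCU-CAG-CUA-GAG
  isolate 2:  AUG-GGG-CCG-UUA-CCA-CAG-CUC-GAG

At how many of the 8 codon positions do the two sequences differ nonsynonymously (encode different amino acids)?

0

Codon 1: AUG Met / AUG Met — identical.
Codon 2: GGG Gly / GGG Gly — identical.
Codon 3: CCC Pro / CCG Pro — synonymous.
Codon 4: UUA Leu / UUA Leu — identical.
Codon 5: CCU Pro / CCA Pro — synonymous.
Codon 6: CAG Gln / CAG Gln — identical.
Codon 7: CUA Leu / CUC Leu — synonymous.
Codon 8: GAG Glu / GAG Glu — identical.
Nonsynonymous differences: 0.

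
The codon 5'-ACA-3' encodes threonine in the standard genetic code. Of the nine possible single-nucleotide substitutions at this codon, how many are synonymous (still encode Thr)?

Position 1: none → 0 synonymous.
Position 2: none → 0 synonymous.
Position 3: ACU, ACC, ACG → 3 synonymous.
Total: 0 + 0 + 3 = 3.

3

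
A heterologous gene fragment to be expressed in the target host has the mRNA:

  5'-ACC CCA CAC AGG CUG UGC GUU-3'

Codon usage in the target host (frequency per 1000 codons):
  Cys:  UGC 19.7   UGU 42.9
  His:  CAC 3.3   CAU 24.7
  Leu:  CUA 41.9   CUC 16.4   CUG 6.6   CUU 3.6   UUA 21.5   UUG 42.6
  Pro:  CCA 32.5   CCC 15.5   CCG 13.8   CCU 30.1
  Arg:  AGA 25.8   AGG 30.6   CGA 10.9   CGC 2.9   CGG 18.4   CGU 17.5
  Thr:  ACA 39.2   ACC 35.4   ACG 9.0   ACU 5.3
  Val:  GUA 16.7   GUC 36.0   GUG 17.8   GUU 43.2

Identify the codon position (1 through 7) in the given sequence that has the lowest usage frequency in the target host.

Codon 1 ACC (Thr): 35.4 per 1000.
Codon 2 CCA (Pro): 32.5 per 1000.
Codon 3 CAC (His): 3.3 per 1000.
Codon 4 AGG (Arg): 30.6 per 1000.
Codon 5 CUG (Leu): 6.6 per 1000.
Codon 6 UGC (Cys): 19.7 per 1000.
Codon 7 GUU (Val): 43.2 per 1000.
Lowest frequency is 3.3 at codon 3.

3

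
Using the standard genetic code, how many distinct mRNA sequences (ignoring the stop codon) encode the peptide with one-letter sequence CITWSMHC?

576

Cys: 2 codons.
Ile: 3 codons.
Thr: 4 codons.
Trp: 1 codon.
Ser: 6 codons.
Met: 1 codon.
His: 2 codons.
Cys: 2 codons.
2 × 3 × 4 × 1 × 6 × 1 × 2 × 2 = 576.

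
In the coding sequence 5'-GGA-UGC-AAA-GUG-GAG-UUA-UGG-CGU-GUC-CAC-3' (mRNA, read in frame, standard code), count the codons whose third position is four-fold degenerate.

4

Codon 1 GGA (Gly): third position 4-fold.
Codon 2 UGC (Cys): third position 2-fold.
Codon 3 AAA (Lys): third position 2-fold.
Codon 4 GUG (Val): third position 4-fold.
Codon 5 GAG (Glu): third position 2-fold.
Codon 6 UUA (Leu): third position 2-fold.
Codon 7 UGG (Trp): third position 1-fold.
Codon 8 CGU (Arg): third position 4-fold.
Codon 9 GUC (Val): third position 4-fold.
Codon 10 CAC (His): third position 2-fold.
Four-fold degenerate third positions: 4.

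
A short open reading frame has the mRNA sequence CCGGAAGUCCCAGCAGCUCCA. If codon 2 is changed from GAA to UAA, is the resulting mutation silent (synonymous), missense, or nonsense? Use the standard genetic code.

Position 4 falls in codon 2: GAA → Glu.
After the substitution the codon is UAA → Stop.
The new codon is a stop codon, so this is a nonsense mutation.

nonsense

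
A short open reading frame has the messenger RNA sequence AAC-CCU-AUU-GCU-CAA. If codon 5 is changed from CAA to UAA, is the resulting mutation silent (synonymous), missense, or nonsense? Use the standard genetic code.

Position 13 falls in codon 5: CAA → Gln.
After the substitution the codon is UAA → Stop.
The new codon is a stop codon, so this is a nonsense mutation.

nonsense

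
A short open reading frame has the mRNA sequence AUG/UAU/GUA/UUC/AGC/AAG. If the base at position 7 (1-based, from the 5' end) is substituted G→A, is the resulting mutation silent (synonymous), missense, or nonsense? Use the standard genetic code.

Position 7 falls in codon 3: GUA → Val.
After the substitution the codon is AUA → Ile.
Val ≠ Ile, so this is a missense mutation.

missense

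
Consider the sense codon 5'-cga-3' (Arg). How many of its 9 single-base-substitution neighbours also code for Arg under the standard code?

4

Position 1: AGA → 1 synonymous.
Position 2: none → 0 synonymous.
Position 3: CGU, CGC, CGG → 3 synonymous.
Total: 1 + 0 + 3 = 4.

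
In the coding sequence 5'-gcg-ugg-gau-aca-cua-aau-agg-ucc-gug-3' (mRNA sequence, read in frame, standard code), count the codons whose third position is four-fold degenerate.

Codon 1 GCG (Ala): third position 4-fold.
Codon 2 UGG (Trp): third position 1-fold.
Codon 3 GAU (Asp): third position 2-fold.
Codon 4 ACA (Thr): third position 4-fold.
Codon 5 CUA (Leu): third position 4-fold.
Codon 6 AAU (Asn): third position 2-fold.
Codon 7 AGG (Arg): third position 2-fold.
Codon 8 UCC (Ser): third position 4-fold.
Codon 9 GUG (Val): third position 4-fold.
Four-fold degenerate third positions: 5.

5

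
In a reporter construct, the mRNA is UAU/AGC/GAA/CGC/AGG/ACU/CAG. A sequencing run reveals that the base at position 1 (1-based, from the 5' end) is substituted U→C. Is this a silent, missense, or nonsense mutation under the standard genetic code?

Position 1 falls in codon 1: UAU → Tyr.
After the substitution the codon is CAU → His.
Tyr ≠ His, so this is a missense mutation.

missense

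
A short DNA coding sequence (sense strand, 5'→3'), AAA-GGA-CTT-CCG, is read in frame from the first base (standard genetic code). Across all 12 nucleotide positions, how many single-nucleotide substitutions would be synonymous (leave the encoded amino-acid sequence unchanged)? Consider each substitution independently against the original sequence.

10

Codon 1 (AAA, Lys): 1 synonymous substitution.
Codon 2 (GGA, Gly): 3 synonymous substitutions.
Codon 3 (CTT, Leu): 3 synonymous substitutions.
Codon 4 (CCG, Pro): 3 synonymous substitutions.
Total: 1 + 3 + 3 + 3 = 10.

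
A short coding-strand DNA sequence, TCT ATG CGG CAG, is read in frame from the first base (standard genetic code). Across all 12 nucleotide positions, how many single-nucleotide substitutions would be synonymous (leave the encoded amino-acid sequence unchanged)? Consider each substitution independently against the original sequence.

Codon 1 (TCT, Ser): 3 synonymous substitutions.
Codon 2 (ATG, Met): 0 synonymous substitutions.
Codon 3 (CGG, Arg): 4 synonymous substitutions.
Codon 4 (CAG, Gln): 1 synonymous substitution.
Total: 3 + 0 + 4 + 1 = 8.

8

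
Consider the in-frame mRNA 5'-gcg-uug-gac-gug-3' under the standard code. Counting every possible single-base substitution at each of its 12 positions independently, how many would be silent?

Codon 1 (GCG, Ala): 3 synonymous substitutions.
Codon 2 (UUG, Leu): 2 synonymous substitutions.
Codon 3 (GAC, Asp): 1 synonymous substitution.
Codon 4 (GUG, Val): 3 synonymous substitutions.
Total: 3 + 2 + 1 + 3 = 9.

9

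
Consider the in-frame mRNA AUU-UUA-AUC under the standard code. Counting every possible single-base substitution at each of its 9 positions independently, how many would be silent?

Codon 1 (AUU, Ile): 2 synonymous substitutions.
Codon 2 (UUA, Leu): 2 synonymous substitutions.
Codon 3 (AUC, Ile): 2 synonymous substitutions.
Total: 2 + 2 + 2 = 6.

6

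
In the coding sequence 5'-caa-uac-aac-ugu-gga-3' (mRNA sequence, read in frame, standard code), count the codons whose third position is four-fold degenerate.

1

Codon 1 CAA (Gln): third position 2-fold.
Codon 2 UAC (Tyr): third position 2-fold.
Codon 3 AAC (Asn): third position 2-fold.
Codon 4 UGU (Cys): third position 2-fold.
Codon 5 GGA (Gly): third position 4-fold.
Four-fold degenerate third positions: 1.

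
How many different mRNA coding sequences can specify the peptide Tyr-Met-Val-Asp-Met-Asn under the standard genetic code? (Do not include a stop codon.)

32

Tyr: 2 codons.
Met: 1 codon.
Val: 4 codons.
Asp: 2 codons.
Met: 1 codon.
Asn: 2 codons.
2 × 1 × 4 × 2 × 1 × 2 = 32.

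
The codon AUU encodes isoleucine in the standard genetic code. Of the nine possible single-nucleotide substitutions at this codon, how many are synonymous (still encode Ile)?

2

Position 1: none → 0 synonymous.
Position 2: none → 0 synonymous.
Position 3: AUC, AUA → 2 synonymous.
Total: 0 + 0 + 2 = 2.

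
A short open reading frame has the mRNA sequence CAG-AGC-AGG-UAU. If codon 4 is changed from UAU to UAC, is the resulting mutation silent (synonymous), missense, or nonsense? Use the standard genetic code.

Position 12 falls in codon 4: UAU → Tyr.
After the substitution the codon is UAC → Tyr.
Both encode Tyr, so the change is synonymous.

silent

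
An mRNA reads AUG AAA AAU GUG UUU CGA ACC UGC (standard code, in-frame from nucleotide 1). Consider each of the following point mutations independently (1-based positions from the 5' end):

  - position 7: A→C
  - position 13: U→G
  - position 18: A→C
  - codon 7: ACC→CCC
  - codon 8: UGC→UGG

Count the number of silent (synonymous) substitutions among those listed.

1

Codon 3: AAU (Asn) → CAU (His) — missense.
Codon 5: UUU (Phe) → GUU (Val) — missense.
Codon 6: CGA (Arg) → CGC (Arg) — synonymous.
Codon 7: ACC (Thr) → CCC (Pro) — missense.
Codon 8: UGC (Cys) → UGG (Trp) — missense.
Synonymous: 1 of 5.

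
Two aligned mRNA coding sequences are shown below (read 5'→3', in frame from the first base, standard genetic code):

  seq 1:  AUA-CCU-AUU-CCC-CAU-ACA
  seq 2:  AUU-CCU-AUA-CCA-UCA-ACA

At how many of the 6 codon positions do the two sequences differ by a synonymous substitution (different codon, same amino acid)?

3

Codon 1: AUA Ile / AUU Ile — synonymous.
Codon 2: CCU Pro / CCU Pro — identical.
Codon 3: AUU Ile / AUA Ile — synonymous.
Codon 4: CCC Pro / CCA Pro — synonymous.
Codon 5: CAU His / UCA Ser — nonsynonymous.
Codon 6: ACA Thr / ACA Thr — identical.
Synonymous differences: 3.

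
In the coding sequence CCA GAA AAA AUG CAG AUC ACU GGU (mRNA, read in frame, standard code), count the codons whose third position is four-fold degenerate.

3

Codon 1 CCA (Pro): third position 4-fold.
Codon 2 GAA (Glu): third position 2-fold.
Codon 3 AAA (Lys): third position 2-fold.
Codon 4 AUG (Met): third position 1-fold.
Codon 5 CAG (Gln): third position 2-fold.
Codon 6 AUC (Ile): third position 3-fold.
Codon 7 ACU (Thr): third position 4-fold.
Codon 8 GGU (Gly): third position 4-fold.
Four-fold degenerate third positions: 3.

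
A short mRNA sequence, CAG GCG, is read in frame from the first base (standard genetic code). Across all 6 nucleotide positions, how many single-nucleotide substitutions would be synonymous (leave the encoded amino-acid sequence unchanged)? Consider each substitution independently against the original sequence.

4

Codon 1 (CAG, Gln): 1 synonymous substitution.
Codon 2 (GCG, Ala): 3 synonymous substitutions.
Total: 1 + 3 = 4.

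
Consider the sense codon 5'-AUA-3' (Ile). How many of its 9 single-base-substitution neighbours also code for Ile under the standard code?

Position 1: none → 0 synonymous.
Position 2: none → 0 synonymous.
Position 3: AUU, AUC → 2 synonymous.
Total: 0 + 0 + 2 = 2.

2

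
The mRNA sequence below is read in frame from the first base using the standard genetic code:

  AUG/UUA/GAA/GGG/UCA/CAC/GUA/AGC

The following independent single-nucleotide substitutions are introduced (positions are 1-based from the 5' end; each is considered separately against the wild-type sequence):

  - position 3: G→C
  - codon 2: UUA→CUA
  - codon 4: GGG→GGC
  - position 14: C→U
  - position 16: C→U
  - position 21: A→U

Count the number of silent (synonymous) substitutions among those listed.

Codon 1: AUG (Met) → AUC (Ile) — missense.
Codon 2: UUA (Leu) → CUA (Leu) — synonymous.
Codon 4: GGG (Gly) → GGC (Gly) — synonymous.
Codon 5: UCA (Ser) → UUA (Leu) — missense.
Codon 6: CAC (His) → UAC (Tyr) — missense.
Codon 7: GUA (Val) → GUU (Val) — synonymous.
Synonymous: 3 of 6.

3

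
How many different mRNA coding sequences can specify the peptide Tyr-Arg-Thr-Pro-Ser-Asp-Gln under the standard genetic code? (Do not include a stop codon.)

Tyr: 2 codons.
Arg: 6 codons.
Thr: 4 codons.
Pro: 4 codons.
Ser: 6 codons.
Asp: 2 codons.
Gln: 2 codons.
2 × 6 × 4 × 4 × 6 × 2 × 2 = 4608.

4608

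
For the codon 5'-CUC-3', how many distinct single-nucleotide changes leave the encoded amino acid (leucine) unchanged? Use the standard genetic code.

3

Position 1: none → 0 synonymous.
Position 2: none → 0 synonymous.
Position 3: CUU, CUA, CUG → 3 synonymous.
Total: 0 + 0 + 3 = 3.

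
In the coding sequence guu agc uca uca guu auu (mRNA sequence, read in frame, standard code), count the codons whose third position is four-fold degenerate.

4

Codon 1 GUU (Val): third position 4-fold.
Codon 2 AGC (Ser): third position 2-fold.
Codon 3 UCA (Ser): third position 4-fold.
Codon 4 UCA (Ser): third position 4-fold.
Codon 5 GUU (Val): third position 4-fold.
Codon 6 AUU (Ile): third position 3-fold.
Four-fold degenerate third positions: 4.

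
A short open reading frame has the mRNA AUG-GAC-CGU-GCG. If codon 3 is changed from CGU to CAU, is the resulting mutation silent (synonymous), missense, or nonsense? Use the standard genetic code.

missense

Position 8 falls in codon 3: CGU → Arg.
After the substitution the codon is CAU → His.
Arg ≠ His, so this is a missense mutation.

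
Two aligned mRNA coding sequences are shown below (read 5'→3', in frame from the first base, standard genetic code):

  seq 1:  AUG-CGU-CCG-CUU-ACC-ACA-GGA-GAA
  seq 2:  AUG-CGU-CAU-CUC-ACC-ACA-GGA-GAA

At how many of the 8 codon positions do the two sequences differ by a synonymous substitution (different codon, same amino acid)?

1

Codon 1: AUG Met / AUG Met — identical.
Codon 2: CGU Arg / CGU Arg — identical.
Codon 3: CCG Pro / CAU His — nonsynonymous.
Codon 4: CUU Leu / CUC Leu — synonymous.
Codon 5: ACC Thr / ACC Thr — identical.
Codon 6: ACA Thr / ACA Thr — identical.
Codon 7: GGA Gly / GGA Gly — identical.
Codon 8: GAA Glu / GAA Glu — identical.
Synonymous differences: 1.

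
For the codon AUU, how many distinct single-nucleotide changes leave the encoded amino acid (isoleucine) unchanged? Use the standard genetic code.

Position 1: none → 0 synonymous.
Position 2: none → 0 synonymous.
Position 3: AUC, AUA → 2 synonymous.
Total: 0 + 0 + 2 = 2.

2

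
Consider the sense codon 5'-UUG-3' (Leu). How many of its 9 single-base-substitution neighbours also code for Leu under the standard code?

2

Position 1: CUG → 1 synonymous.
Position 2: none → 0 synonymous.
Position 3: UUA → 1 synonymous.
Total: 1 + 0 + 1 = 2.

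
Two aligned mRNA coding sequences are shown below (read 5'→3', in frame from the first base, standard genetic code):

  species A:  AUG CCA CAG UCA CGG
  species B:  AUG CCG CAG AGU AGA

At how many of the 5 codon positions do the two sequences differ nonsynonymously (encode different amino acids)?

0

Codon 1: AUG Met / AUG Met — identical.
Codon 2: CCA Pro / CCG Pro — synonymous.
Codon 3: CAG Gln / CAG Gln — identical.
Codon 4: UCA Ser / AGU Ser — synonymous.
Codon 5: CGG Arg / AGA Arg — synonymous.
Nonsynonymous differences: 0.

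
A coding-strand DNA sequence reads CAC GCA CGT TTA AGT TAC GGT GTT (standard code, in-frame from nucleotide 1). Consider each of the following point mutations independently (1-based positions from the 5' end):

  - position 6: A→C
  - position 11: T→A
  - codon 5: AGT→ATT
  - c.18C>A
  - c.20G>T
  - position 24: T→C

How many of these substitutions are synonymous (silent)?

Codon 2: GCA (Ala) → GCC (Ala) — synonymous.
Codon 4: TTA (Leu) → TAA (Stop) — nonsense.
Codon 5: AGT (Ser) → ATT (Ile) — missense.
Codon 6: TAC (Tyr) → TAA (Stop) — nonsense.
Codon 7: GGT (Gly) → GTT (Val) — missense.
Codon 8: GTT (Val) → GTC (Val) — synonymous.
Synonymous: 2 of 6.

2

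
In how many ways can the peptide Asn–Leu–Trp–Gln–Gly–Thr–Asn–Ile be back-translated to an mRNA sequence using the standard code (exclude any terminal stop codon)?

Asn: 2 codons.
Leu: 6 codons.
Trp: 1 codon.
Gln: 2 codons.
Gly: 4 codons.
Thr: 4 codons.
Asn: 2 codons.
Ile: 3 codons.
2 × 6 × 1 × 2 × 4 × 4 × 2 × 3 = 2304.

2304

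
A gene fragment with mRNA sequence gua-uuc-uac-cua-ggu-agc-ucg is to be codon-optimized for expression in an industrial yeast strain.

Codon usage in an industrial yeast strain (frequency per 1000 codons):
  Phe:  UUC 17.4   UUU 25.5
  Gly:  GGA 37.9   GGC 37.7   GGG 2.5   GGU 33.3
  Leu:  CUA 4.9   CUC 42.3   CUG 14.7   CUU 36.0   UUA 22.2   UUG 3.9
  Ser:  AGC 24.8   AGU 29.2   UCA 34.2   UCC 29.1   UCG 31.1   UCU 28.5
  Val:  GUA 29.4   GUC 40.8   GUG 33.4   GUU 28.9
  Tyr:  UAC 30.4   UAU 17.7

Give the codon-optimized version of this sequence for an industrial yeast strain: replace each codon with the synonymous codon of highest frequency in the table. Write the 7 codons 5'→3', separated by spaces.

Codon 1 (Val): best is GUC at 40.8.
Codon 2 (Phe): best is UUU at 25.5.
Codon 3 (Tyr): best is UAC at 30.4.
Codon 4 (Leu): best is CUC at 42.3.
Codon 5 (Gly): best is GGA at 37.9.
Codon 6 (Ser): best is UCA at 34.2.
Codon 7 (Ser): best is UCA at 34.2.

GUC UUU UAC CUC GGA UCA UCA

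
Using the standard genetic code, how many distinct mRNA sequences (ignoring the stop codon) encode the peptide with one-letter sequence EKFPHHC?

Glu: 2 codons.
Lys: 2 codons.
Phe: 2 codons.
Pro: 4 codons.
His: 2 codons.
His: 2 codons.
Cys: 2 codons.
2 × 2 × 2 × 4 × 2 × 2 × 2 = 256.

256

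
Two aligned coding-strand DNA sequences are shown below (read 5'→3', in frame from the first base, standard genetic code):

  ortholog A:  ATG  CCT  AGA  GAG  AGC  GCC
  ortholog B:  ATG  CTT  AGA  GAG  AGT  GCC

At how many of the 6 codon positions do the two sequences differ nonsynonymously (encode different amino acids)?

1

Codon 1: ATG Met / ATG Met — identical.
Codon 2: CCT Pro / CTT Leu — nonsynonymous.
Codon 3: AGA Arg / AGA Arg — identical.
Codon 4: GAG Glu / GAG Glu — identical.
Codon 5: AGC Ser / AGT Ser — synonymous.
Codon 6: GCC Ala / GCC Ala — identical.
Nonsynonymous differences: 1.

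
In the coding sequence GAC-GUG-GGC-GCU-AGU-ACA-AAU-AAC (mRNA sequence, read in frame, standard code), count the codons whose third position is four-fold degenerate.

Codon 1 GAC (Asp): third position 2-fold.
Codon 2 GUG (Val): third position 4-fold.
Codon 3 GGC (Gly): third position 4-fold.
Codon 4 GCU (Ala): third position 4-fold.
Codon 5 AGU (Ser): third position 2-fold.
Codon 6 ACA (Thr): third position 4-fold.
Codon 7 AAU (Asn): third position 2-fold.
Codon 8 AAC (Asn): third position 2-fold.
Four-fold degenerate third positions: 4.

4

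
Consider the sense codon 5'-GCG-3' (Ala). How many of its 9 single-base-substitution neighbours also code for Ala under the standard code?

3

Position 1: none → 0 synonymous.
Position 2: none → 0 synonymous.
Position 3: GCT, GCC, GCA → 3 synonymous.
Total: 0 + 0 + 3 = 3.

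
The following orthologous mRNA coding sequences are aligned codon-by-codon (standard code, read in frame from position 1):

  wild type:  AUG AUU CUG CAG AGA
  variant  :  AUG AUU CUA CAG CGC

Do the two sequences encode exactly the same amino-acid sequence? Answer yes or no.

Codon 1: AUG Met / AUG Met — identical.
Codon 2: AUU Ile / AUU Ile — identical.
Codon 3: CUG Leu / CUA Leu — synonymous.
Codon 4: CAG Gln / CAG Gln — identical.
Codon 5: AGA Arg / CGC Arg — synonymous.
Nonsynonymous differences: 0 → same protein.

yes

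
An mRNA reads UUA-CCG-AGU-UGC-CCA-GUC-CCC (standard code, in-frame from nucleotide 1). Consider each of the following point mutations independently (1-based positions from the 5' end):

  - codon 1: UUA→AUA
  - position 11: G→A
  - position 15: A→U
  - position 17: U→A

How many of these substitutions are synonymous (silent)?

Codon 1: UUA (Leu) → AUA (Ile) — missense.
Codon 4: UGC (Cys) → UAC (Tyr) — missense.
Codon 5: CCA (Pro) → CCU (Pro) — synonymous.
Codon 6: GUC (Val) → GAC (Asp) — missense.
Synonymous: 1 of 4.

1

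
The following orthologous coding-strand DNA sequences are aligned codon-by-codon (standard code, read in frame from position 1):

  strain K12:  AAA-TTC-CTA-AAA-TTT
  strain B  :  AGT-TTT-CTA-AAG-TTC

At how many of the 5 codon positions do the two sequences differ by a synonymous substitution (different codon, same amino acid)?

Codon 1: AAA Lys / AGT Ser — nonsynonymous.
Codon 2: TTC Phe / TTT Phe — synonymous.
Codon 3: CTA Leu / CTA Leu — identical.
Codon 4: AAA Lys / AAG Lys — synonymous.
Codon 5: TTT Phe / TTC Phe — synonymous.
Synonymous differences: 3.

3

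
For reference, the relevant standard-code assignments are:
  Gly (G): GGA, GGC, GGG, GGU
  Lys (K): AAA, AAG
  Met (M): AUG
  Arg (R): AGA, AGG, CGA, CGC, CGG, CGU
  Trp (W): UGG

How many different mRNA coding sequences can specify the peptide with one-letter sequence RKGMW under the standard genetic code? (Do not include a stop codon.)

48

Arg: 6 codons.
Lys: 2 codons.
Gly: 4 codons.
Met: 1 codon.
Trp: 1 codon.
6 × 2 × 4 × 1 × 1 = 48.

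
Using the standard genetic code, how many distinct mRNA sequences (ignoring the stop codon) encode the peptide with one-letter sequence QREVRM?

576

Gln: 2 codons.
Arg: 6 codons.
Glu: 2 codons.
Val: 4 codons.
Arg: 6 codons.
Met: 1 codon.
2 × 6 × 2 × 4 × 6 × 1 = 576.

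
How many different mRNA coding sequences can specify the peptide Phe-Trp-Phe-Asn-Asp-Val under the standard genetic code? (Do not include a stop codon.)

64

Phe: 2 codons.
Trp: 1 codon.
Phe: 2 codons.
Asn: 2 codons.
Asp: 2 codons.
Val: 4 codons.
2 × 1 × 2 × 2 × 2 × 4 = 64.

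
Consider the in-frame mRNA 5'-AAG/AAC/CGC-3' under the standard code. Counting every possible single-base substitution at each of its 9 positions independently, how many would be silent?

Codon 1 (AAG, Lys): 1 synonymous substitution.
Codon 2 (AAC, Asn): 1 synonymous substitution.
Codon 3 (CGC, Arg): 3 synonymous substitutions.
Total: 1 + 1 + 3 = 5.

5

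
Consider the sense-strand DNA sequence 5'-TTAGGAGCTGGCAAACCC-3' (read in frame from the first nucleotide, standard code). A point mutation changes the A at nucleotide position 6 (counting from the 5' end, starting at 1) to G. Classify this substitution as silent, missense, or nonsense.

silent

Position 6 falls in codon 2: GGA → Gly.
After the substitution the codon is GGG → Gly.
Both encode Gly, so the change is synonymous.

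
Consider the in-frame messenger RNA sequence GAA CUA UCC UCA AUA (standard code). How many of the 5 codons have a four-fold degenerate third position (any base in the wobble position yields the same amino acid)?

3

Codon 1 GAA (Glu): third position 2-fold.
Codon 2 CUA (Leu): third position 4-fold.
Codon 3 UCC (Ser): third position 4-fold.
Codon 4 UCA (Ser): third position 4-fold.
Codon 5 AUA (Ile): third position 3-fold.
Four-fold degenerate third positions: 3.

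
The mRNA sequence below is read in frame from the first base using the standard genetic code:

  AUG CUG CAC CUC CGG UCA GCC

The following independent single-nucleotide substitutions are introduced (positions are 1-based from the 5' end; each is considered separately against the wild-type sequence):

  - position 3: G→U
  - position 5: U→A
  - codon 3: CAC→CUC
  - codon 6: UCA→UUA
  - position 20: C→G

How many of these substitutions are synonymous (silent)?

0

Codon 1: AUG (Met) → AUU (Ile) — missense.
Codon 2: CUG (Leu) → CAG (Gln) — missense.
Codon 3: CAC (His) → CUC (Leu) — missense.
Codon 6: UCA (Ser) → UUA (Leu) — missense.
Codon 7: GCC (Ala) → GGC (Gly) — missense.
Synonymous: 0 of 5.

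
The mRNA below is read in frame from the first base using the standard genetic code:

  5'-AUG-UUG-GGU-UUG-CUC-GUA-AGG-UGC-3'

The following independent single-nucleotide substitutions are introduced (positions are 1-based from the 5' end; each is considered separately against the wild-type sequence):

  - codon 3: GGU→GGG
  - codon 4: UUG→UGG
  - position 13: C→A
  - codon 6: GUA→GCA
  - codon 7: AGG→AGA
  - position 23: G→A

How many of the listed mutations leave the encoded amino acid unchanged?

2

Codon 3: GGU (Gly) → GGG (Gly) — synonymous.
Codon 4: UUG (Leu) → UGG (Trp) — missense.
Codon 5: CUC (Leu) → AUC (Ile) — missense.
Codon 6: GUA (Val) → GCA (Ala) — missense.
Codon 7: AGG (Arg) → AGA (Arg) — synonymous.
Codon 8: UGC (Cys) → UAC (Tyr) — missense.
Synonymous: 2 of 6.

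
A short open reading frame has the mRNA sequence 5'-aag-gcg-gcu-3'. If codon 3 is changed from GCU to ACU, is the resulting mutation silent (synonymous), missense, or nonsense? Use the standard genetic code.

missense

Position 7 falls in codon 3: GCU → Ala.
After the substitution the codon is ACU → Thr.
Ala ≠ Thr, so this is a missense mutation.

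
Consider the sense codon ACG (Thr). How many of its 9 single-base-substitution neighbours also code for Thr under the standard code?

3

Position 1: none → 0 synonymous.
Position 2: none → 0 synonymous.
Position 3: ACU, ACC, ACA → 3 synonymous.
Total: 0 + 0 + 3 = 3.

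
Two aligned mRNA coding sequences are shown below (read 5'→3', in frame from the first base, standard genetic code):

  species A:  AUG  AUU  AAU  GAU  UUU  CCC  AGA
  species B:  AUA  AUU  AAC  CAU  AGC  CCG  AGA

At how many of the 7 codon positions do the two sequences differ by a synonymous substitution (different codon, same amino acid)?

2

Codon 1: AUG Met / AUA Ile — nonsynonymous.
Codon 2: AUU Ile / AUU Ile — identical.
Codon 3: AAU Asn / AAC Asn — synonymous.
Codon 4: GAU Asp / CAU His — nonsynonymous.
Codon 5: UUU Phe / AGC Ser — nonsynonymous.
Codon 6: CCC Pro / CCG Pro — synonymous.
Codon 7: AGA Arg / AGA Arg — identical.
Synonymous differences: 2.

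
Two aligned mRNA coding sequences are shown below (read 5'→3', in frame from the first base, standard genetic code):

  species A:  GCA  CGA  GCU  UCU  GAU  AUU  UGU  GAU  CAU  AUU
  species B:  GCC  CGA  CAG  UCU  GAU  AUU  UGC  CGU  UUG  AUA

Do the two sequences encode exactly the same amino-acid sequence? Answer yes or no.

no

Codon 1: GCA Ala / GCC Ala — synonymous.
Codon 2: CGA Arg / CGA Arg — identical.
Codon 3: GCU Ala / CAG Gln — nonsynonymous.
Codon 4: UCU Ser / UCU Ser — identical.
Codon 5: GAU Asp / GAU Asp — identical.
Codon 6: AUU Ile / AUU Ile — identical.
Codon 7: UGU Cys / UGC Cys — synonymous.
Codon 8: GAU Asp / CGU Arg — nonsynonymous.
Codon 9: CAU His / UUG Leu — nonsynonymous.
Codon 10: AUU Ile / AUA Ile — synonymous.
Nonsynonymous differences: 3 → different protein.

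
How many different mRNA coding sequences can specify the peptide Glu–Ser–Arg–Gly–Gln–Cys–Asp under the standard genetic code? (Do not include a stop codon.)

2304

Glu: 2 codons.
Ser: 6 codons.
Arg: 6 codons.
Gly: 4 codons.
Gln: 2 codons.
Cys: 2 codons.
Asp: 2 codons.
2 × 6 × 6 × 4 × 2 × 2 × 2 = 2304.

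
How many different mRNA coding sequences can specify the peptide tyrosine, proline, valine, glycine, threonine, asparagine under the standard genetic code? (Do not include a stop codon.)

Tyr: 2 codons.
Pro: 4 codons.
Val: 4 codons.
Gly: 4 codons.
Thr: 4 codons.
Asn: 2 codons.
2 × 4 × 4 × 4 × 4 × 2 = 1024.

1024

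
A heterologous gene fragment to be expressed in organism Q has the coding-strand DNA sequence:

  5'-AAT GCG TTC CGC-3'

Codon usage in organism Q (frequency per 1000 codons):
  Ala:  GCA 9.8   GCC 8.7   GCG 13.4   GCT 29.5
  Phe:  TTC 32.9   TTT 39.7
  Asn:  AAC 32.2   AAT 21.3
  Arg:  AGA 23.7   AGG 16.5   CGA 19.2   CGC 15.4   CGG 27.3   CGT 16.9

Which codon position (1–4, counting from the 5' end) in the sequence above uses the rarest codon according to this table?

2

Codon 1 AAT (Asn): 21.3 per 1000.
Codon 2 GCG (Ala): 13.4 per 1000.
Codon 3 TTC (Phe): 32.9 per 1000.
Codon 4 CGC (Arg): 15.4 per 1000.
Lowest frequency is 13.4 at codon 2.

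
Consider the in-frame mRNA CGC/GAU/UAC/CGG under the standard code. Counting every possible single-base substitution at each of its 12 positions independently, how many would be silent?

Codon 1 (CGC, Arg): 3 synonymous substitutions.
Codon 2 (GAU, Asp): 1 synonymous substitution.
Codon 3 (UAC, Tyr): 1 synonymous substitution.
Codon 4 (CGG, Arg): 4 synonymous substitutions.
Total: 3 + 1 + 1 + 4 = 9.

9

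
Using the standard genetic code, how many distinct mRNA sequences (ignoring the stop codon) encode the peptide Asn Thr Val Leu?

Asn: 2 codons.
Thr: 4 codons.
Val: 4 codons.
Leu: 6 codons.
2 × 4 × 4 × 6 = 192.

192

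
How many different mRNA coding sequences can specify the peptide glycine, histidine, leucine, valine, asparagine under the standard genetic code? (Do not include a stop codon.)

Gly: 4 codons.
His: 2 codons.
Leu: 6 codons.
Val: 4 codons.
Asn: 2 codons.
4 × 2 × 6 × 4 × 2 = 384.

384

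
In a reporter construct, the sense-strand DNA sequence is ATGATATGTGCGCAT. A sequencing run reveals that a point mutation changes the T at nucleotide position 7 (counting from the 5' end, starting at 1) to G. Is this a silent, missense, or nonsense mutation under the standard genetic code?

missense

Position 7 falls in codon 3: TGT → Cys.
After the substitution the codon is GGT → Gly.
Cys ≠ Gly, so this is a missense mutation.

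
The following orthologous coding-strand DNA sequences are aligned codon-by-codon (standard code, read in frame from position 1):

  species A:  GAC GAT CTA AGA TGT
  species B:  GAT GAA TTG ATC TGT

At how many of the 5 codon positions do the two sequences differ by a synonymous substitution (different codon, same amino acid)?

Codon 1: GAC Asp / GAT Asp — synonymous.
Codon 2: GAT Asp / GAA Glu — nonsynonymous.
Codon 3: CTA Leu / TTG Leu — synonymous.
Codon 4: AGA Arg / ATC Ile — nonsynonymous.
Codon 5: TGT Cys / TGT Cys — identical.
Synonymous differences: 2.

2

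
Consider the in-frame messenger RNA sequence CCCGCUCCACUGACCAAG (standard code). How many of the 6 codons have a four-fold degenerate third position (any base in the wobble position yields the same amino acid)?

Codon 1 CCC (Pro): third position 4-fold.
Codon 2 GCU (Ala): third position 4-fold.
Codon 3 CCA (Pro): third position 4-fold.
Codon 4 CUG (Leu): third position 4-fold.
Codon 5 ACC (Thr): third position 4-fold.
Codon 6 AAG (Lys): third position 2-fold.
Four-fold degenerate third positions: 5.

5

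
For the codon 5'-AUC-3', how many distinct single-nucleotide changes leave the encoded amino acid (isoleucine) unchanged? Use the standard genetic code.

Position 1: none → 0 synonymous.
Position 2: none → 0 synonymous.
Position 3: AUU, AUA → 2 synonymous.
Total: 0 + 0 + 2 = 2.

2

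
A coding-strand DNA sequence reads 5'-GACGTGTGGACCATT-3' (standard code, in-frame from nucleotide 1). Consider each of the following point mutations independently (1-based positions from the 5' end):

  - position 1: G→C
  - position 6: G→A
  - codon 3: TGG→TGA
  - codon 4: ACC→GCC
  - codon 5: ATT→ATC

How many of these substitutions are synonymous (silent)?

Codon 1: GAC (Asp) → CAC (His) — missense.
Codon 2: GTG (Val) → GTA (Val) — synonymous.
Codon 3: TGG (Trp) → TGA (Stop) — nonsense.
Codon 4: ACC (Thr) → GCC (Ala) — missense.
Codon 5: ATT (Ile) → ATC (Ile) — synonymous.
Synonymous: 2 of 5.

2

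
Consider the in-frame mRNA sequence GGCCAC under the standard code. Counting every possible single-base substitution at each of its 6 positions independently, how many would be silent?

4

Codon 1 (GGC, Gly): 3 synonymous substitutions.
Codon 2 (CAC, His): 1 synonymous substitution.
Total: 3 + 1 = 4.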